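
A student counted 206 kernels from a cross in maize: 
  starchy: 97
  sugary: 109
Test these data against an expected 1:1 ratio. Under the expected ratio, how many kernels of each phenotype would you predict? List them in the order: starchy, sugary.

103, 103

Total ratio parts = 2. Expected numbers out of 206:
  starchy: 206 × 1/2 = 103
  sugary: 206 × 1/2 = 103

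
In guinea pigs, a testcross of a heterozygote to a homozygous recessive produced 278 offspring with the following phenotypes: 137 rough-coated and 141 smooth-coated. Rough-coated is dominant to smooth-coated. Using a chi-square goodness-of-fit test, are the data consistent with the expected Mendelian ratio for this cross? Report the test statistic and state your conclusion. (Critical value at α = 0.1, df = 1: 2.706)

0.058; consistent

A testcross of a heterozygote (Aa × aa) gives a 1:1 phenotypic ratio.
Total ratio parts = 2. Expected numbers out of 278:
  rough-coated: 278 × 1/2 = 139
  smooth-coated: 278 × 1/2 = 139
χ² = Σ (O − E)² / E
  rough-coated: (137 − 139)² / 139 = 0.0288
  smooth-coated: (141 − 139)² / 139 = 0.0288
χ² = 0.0288 + 0.0288 = 0.0576 ≈ 0.058
Degrees of freedom = 2 − 1 = 1; critical value at α = 0.1 is 2.706.
Since 0.058 < 2.706, we fail to reject the null hypothesis — the data are consistent with the 1:1 ratio.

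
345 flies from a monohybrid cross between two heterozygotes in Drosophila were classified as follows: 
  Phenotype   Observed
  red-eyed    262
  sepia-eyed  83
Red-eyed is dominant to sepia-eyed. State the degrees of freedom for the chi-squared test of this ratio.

1

For a monohybrid cross between heterozygotes with complete dominance, the expected phenotypic ratio is 3:1.
A goodness-of-fit test with 2 phenotype classes has df = 2 − 1 = 1.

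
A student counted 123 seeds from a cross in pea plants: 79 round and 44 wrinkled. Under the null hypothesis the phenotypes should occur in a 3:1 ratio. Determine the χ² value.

7.612

The 3:1 ratio has 4 parts, so with N = 123 the expected counts are:
  round: 123 × 3/4 = 92.25
  wrinkled: 123 × 1/4 = 30.75
χ² = Σ (O − E)² / E
  round: (79 − 92.25)² / 92.25 = 1.9031
  wrinkled: (44 − 30.75)² / 30.75 = 5.7093
χ² = 1.9031 + 5.7093 = 7.6124 ≈ 7.612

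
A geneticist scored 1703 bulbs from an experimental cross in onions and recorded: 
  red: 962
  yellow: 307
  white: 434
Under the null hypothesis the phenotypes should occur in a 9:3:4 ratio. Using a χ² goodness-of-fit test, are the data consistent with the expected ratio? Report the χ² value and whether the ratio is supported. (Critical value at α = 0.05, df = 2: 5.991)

Under the 9:3:4 hypothesis (Σ ratio = 16, N = 1703):
  red: 1703 × 9/16 = 957.9375
  yellow: 1703 × 3/16 = 319.3125
  white: 1703 × 4/16 = 425.75
χ² = Σ (O − E)² / E
  red: (962 − 957.9375)² / 957.9375 = 0.0172
  yellow: (307 − 319.3125)² / 319.3125 = 0.4748
  white: (434 − 425.75)² / 425.75 = 0.1599
χ² = 0.0172 + 0.4748 + 0.1599 = 0.6519 ≈ 0.652
Degrees of freedom = 3 − 1 = 2; critical value at α = 0.05 is 5.991.
Since 0.652 < 5.991, we fail to reject the null hypothesis — the data are consistent with the 9:3:4 ratio.

0.652; consistent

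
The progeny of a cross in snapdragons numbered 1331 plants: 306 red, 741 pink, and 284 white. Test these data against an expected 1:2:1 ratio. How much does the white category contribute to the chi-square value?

7.142

The 1:2:1 ratio has 4 parts, so with N = 1331 the expected counts are:
  red: 1331 × 1/4 = 332.75
  pink: 1331 × 2/4 = 665.5
  white: 1331 × 1/4 = 332.75
Contribution of white: (284 − 332.75)² / 332.75 = 7.1422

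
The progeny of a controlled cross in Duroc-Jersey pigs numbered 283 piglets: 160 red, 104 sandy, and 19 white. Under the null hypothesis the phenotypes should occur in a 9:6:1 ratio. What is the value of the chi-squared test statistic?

0.144

The 9:6:1 ratio has 16 parts, so with N = 283 the expected counts are:
  red: 283 × 9/16 = 159.1875
  sandy: 283 × 6/16 = 106.125
  white: 283 × 1/16 = 17.6875
χ² = Σ (O − E)² / E
  red: (160 − 159.1875)² / 159.1875 = 0.0041
  sandy: (104 − 106.125)² / 106.125 = 0.0426
  white: (19 − 17.6875)² / 17.6875 = 0.0974
χ² = 0.0041 + 0.0426 + 0.0974 = 0.1441 ≈ 0.144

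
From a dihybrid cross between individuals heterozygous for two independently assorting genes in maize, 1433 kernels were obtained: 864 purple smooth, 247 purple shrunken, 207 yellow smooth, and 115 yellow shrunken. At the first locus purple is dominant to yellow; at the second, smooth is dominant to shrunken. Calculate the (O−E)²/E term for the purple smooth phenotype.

A dihybrid F₂ with independent assortment and complete dominance at both loci gives a 9:3:3:1 phenotypic ratio.
Total ratio parts = 16. Expected numbers out of 1433:
  purple smooth: 1433 × 9/16 = 806.0625
  purple shrunken: 1433 × 3/16 = 268.6875
  yellow smooth: 1433 × 3/16 = 268.6875
  yellow shrunken: 1433 × 1/16 = 89.5625
Contribution of purple smooth: (864 − 806.0625)² / 806.0625 = 4.1644

4.164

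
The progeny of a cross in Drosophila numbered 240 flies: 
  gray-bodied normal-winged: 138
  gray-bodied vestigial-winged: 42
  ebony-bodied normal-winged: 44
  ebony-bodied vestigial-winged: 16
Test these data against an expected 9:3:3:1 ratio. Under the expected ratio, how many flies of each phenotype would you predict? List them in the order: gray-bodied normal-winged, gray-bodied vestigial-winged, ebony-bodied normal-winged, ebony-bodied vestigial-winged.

Total ratio parts = 16. Expected numbers out of 240:
  gray-bodied normal-winged: 240 × 9/16 = 135
  gray-bodied vestigial-winged: 240 × 3/16 = 45
  ebony-bodied normal-winged: 240 × 3/16 = 45
  ebony-bodied vestigial-winged: 240 × 1/16 = 15

135, 45, 45, 15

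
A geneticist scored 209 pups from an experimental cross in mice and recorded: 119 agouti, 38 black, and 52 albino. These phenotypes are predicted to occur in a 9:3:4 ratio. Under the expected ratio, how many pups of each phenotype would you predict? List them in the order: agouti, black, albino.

The 9:3:4 ratio has 16 parts, so with N = 209 the expected counts are:
  agouti: 209 × 9/16 = 117.5625
  black: 209 × 3/16 = 39.1875
  albino: 209 × 4/16 = 52.25

117.5625, 39.1875, 52.25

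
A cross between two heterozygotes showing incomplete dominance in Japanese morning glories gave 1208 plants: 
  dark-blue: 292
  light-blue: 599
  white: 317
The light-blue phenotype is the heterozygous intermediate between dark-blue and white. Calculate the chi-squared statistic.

1.118

With incomplete dominance, a heterozygote × heterozygote cross gives a 1:2:1 phenotypic ratio.
Total ratio parts = 4. Expected numbers out of 1208:
  dark-blue: 1208 × 1/4 = 302
  light-blue: 1208 × 2/4 = 604
  white: 1208 × 1/4 = 302
χ² = Σ (O − E)² / E
  dark-blue: (292 − 302)² / 302 = 0.3311
  light-blue: (599 − 604)² / 604 = 0.0414
  white: (317 − 302)² / 302 = 0.7450
χ² = 0.3311 + 0.0414 + 0.7450 = 1.1175 ≈ 1.118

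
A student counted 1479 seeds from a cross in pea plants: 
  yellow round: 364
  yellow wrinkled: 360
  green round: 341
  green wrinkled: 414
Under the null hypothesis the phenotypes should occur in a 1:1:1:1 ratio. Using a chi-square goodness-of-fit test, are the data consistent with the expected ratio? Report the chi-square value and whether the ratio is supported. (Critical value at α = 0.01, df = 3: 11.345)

7.878; consistent

The 1:1:1:1 ratio has 4 parts, so with N = 1479 the expected counts are:
  yellow round: 1479 × 1/4 = 369.75
  yellow wrinkled: 1479 × 1/4 = 369.75
  green round: 1479 × 1/4 = 369.75
  green wrinkled: 1479 × 1/4 = 369.75
χ² = Σ (O − E)² / E
  yellow round: (364 − 369.75)² / 369.75 = 0.0894
  yellow wrinkled: (360 − 369.75)² / 369.75 = 0.2571
  green round: (341 − 369.75)² / 369.75 = 2.2355
  green wrinkled: (414 − 369.75)² / 369.75 = 5.2956
χ² = 0.0894 + 0.2571 + 2.2355 + 5.2956 = 7.8776 ≈ 7.878
Degrees of freedom = 4 − 1 = 3; critical value at α = 0.01 is 11.345.
Since 7.878 < 11.345, we fail to reject the null hypothesis — the data are consistent with the 1:1:1:1 ratio.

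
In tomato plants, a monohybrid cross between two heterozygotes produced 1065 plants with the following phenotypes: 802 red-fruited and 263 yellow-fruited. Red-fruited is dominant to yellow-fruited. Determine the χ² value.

For a monohybrid cross between heterozygotes with complete dominance, the expected phenotypic ratio is 3:1.
Expected counts for N = 1065 under a 3:1 ratio (total parts = 4):
  red-fruited: 1065 × 3/4 = 798.75
  yellow-fruited: 1065 × 1/4 = 266.25
χ² = Σ (O − E)² / E
  red-fruited: (802 − 798.75)² / 798.75 = 0.0132
  yellow-fruited: (263 − 266.25)² / 266.25 = 0.0397
χ² = 0.0132 + 0.0397 = 0.0529 ≈ 0.053

0.053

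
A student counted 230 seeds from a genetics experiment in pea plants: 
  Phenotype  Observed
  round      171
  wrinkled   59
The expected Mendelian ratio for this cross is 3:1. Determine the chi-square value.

0.052

Total ratio parts = 4. Expected numbers out of 230:
  round: 230 × 3/4 = 172.5
  wrinkled: 230 × 1/4 = 57.5
χ² = Σ (O − E)² / E
  round: (171 − 172.5)² / 172.5 = 0.0130
  wrinkled: (59 − 57.5)² / 57.5 = 0.0391
χ² = 0.0130 + 0.0391 = 0.0521 ≈ 0.052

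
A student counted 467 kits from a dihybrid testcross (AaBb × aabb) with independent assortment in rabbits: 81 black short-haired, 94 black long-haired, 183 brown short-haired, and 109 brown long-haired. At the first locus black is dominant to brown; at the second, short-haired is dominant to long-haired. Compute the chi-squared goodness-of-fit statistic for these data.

53.488

A dihybrid testcross with independent assortment gives a 1:1:1:1 ratio.
The 1:1:1:1 ratio has 4 parts, so with N = 467 the expected counts are:
  black short-haired: 467 × 1/4 = 116.75
  black long-haired: 467 × 1/4 = 116.75
  brown short-haired: 467 × 1/4 = 116.75
  brown long-haired: 467 × 1/4 = 116.75
χ² = Σ (O − E)² / E
  black short-haired: (81 − 116.75)² / 116.75 = 10.9470
  black long-haired: (94 − 116.75)² / 116.75 = 4.4331
  brown short-haired: (183 − 116.75)² / 116.75 = 37.5937
  brown long-haired: (109 − 116.75)² / 116.75 = 0.5145
χ² = 10.9470 + 4.4331 + 37.5937 + 0.5145 = 53.4883 ≈ 53.488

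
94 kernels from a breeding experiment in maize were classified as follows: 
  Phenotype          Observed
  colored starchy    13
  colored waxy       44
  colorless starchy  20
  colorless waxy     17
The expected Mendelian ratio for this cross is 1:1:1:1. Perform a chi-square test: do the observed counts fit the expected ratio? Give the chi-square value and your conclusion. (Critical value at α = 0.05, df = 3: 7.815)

Total ratio parts = 4. Expected numbers out of 94:
  colored starchy: 94 × 1/4 = 23.5
  colored waxy: 94 × 1/4 = 23.5
  colorless starchy: 94 × 1/4 = 23.5
  colorless waxy: 94 × 1/4 = 23.5
χ² = Σ (O − E)² / E
  colored starchy: (13 − 23.5)² / 23.5 = 4.6915
  colored waxy: (44 − 23.5)² / 23.5 = 17.8830
  colorless starchy: (20 − 23.5)² / 23.5 = 0.5213
  colorless waxy: (17 − 23.5)² / 23.5 = 1.7979
χ² = 4.6915 + 17.8830 + 0.5213 + 1.7979 = 24.8937 ≈ 24.894
Degrees of freedom = 4 − 1 = 3; critical value at α = 0.05 is 7.815.
Since 24.894 > 7.815, we reject the null hypothesis — the data do not fit the 1:1:1:1 ratio.

24.894; not consistent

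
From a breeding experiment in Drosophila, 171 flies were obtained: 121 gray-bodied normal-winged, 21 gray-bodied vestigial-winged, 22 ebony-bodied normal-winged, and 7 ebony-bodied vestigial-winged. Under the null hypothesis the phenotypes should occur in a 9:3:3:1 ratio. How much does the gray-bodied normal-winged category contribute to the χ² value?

Expected counts for N = 171 under a 9:3:3:1 ratio (total parts = 16):
  gray-bodied normal-winged: 171 × 9/16 = 96.1875
  gray-bodied vestigial-winged: 171 × 3/16 = 32.0625
  ebony-bodied normal-winged: 171 × 3/16 = 32.0625
  ebony-bodied vestigial-winged: 171 × 1/16 = 10.6875
Contribution of gray-bodied normal-winged: (121 − 96.1875)² / 96.1875 = 6.4006

6.401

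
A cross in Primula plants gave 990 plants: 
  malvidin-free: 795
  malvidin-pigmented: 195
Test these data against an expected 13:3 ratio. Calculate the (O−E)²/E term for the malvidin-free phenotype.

0.109

The 13:3 ratio has 16 parts, so with N = 990 the expected counts are:
  malvidin-free: 990 × 13/16 = 804.375
  malvidin-pigmented: 990 × 3/16 = 185.625
Contribution of malvidin-free: (795 − 804.375)² / 804.375 = 0.1093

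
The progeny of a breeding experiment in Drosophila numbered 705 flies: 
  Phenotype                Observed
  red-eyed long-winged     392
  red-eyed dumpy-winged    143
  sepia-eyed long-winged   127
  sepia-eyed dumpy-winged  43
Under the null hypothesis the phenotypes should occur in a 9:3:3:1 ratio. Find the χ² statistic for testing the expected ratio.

The 9:3:3:1 ratio has 16 parts, so with N = 705 the expected counts are:
  red-eyed long-winged: 705 × 9/16 = 396.5625
  red-eyed dumpy-winged: 705 × 3/16 = 132.1875
  sepia-eyed long-winged: 705 × 3/16 = 132.1875
  sepia-eyed dumpy-winged: 705 × 1/16 = 44.0625
χ² = Σ (O − E)² / E
  red-eyed long-winged: (392 − 396.5625)² / 396.5625 = 0.0525
  red-eyed dumpy-winged: (143 − 132.1875)² / 132.1875 = 0.8844
  sepia-eyed long-winged: (127 − 132.1875)² / 132.1875 = 0.2036
  sepia-eyed dumpy-winged: (43 − 44.0625)² / 44.0625 = 0.0256
χ² = 0.0525 + 0.8844 + 0.2036 + 0.0256 = 1.1661 ≈ 1.166

1.166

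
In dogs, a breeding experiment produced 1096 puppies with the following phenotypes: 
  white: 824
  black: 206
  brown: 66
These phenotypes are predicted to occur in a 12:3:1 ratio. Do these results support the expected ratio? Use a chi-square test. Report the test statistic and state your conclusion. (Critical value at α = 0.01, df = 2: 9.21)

The 12:3:1 ratio has 16 parts, so with N = 1096 the expected counts are:
  white: 1096 × 12/16 = 822
  black: 1096 × 3/16 = 205.5
  brown: 1096 × 1/16 = 68.5
χ² = Σ (O − E)² / E
  white: (824 − 822)² / 822 = 0.0049
  black: (206 − 205.5)² / 205.5 = 0.0012
  brown: (66 − 68.5)² / 68.5 = 0.0912
χ² = 0.0049 + 0.0012 + 0.0912 = 0.0973 ≈ 0.097
Degrees of freedom = 3 − 1 = 2; critical value at α = 0.01 is 9.21.
Since 0.097 < 9.21, we fail to reject the null hypothesis — the data are consistent with the 12:3:1 ratio.

0.097; consistent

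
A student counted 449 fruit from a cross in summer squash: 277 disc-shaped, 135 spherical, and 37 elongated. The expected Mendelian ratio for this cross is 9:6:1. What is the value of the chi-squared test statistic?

Expected counts for N = 449 under a 9:6:1 ratio (total parts = 16):
  disc-shaped: 449 × 9/16 = 252.5625
  spherical: 449 × 6/16 = 168.375
  elongated: 449 × 1/16 = 28.0625
χ² = Σ (O − E)² / E
  disc-shaped: (277 − 252.5625)² / 252.5625 = 2.3645
  spherical: (135 − 168.375)² / 168.375 = 6.6155
  elongated: (37 − 28.0625)² / 28.0625 = 2.8465
χ² = 2.3645 + 6.6155 + 2.8465 = 11.8265 ≈ 11.827

11.827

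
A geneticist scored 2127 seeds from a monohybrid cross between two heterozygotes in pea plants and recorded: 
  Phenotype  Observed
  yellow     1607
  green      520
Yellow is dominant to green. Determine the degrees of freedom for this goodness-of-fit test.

For a monohybrid cross between heterozygotes with complete dominance, the expected phenotypic ratio is 3:1.
A goodness-of-fit test with 2 phenotype classes has df = 2 − 1 = 1.

1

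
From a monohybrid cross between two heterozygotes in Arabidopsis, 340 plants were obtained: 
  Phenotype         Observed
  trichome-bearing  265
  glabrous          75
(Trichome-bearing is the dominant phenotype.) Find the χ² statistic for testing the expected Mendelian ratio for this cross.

1.569

For a monohybrid cross between heterozygotes with complete dominance, the expected phenotypic ratio is 3:1.
Expected counts for N = 340 under a 3:1 ratio (total parts = 4):
  trichome-bearing: 340 × 3/4 = 255
  glabrous: 340 × 1/4 = 85
χ² = Σ (O − E)² / E
  trichome-bearing: (265 − 255)² / 255 = 0.3922
  glabrous: (75 − 85)² / 85 = 1.1765
χ² = 0.3922 + 1.1765 = 1.5687 ≈ 1.569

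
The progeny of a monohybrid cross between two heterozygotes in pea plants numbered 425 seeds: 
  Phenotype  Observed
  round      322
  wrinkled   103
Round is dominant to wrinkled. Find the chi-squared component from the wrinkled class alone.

For a monohybrid cross between heterozygotes with complete dominance, the expected phenotypic ratio is 3:1.
The 3:1 ratio has 4 parts, so with N = 425 the expected counts are:
  round: 425 × 3/4 = 318.75
  wrinkled: 425 × 1/4 = 106.25
Contribution of wrinkled: (103 − 106.25)² / 106.25 = 0.0994

0.099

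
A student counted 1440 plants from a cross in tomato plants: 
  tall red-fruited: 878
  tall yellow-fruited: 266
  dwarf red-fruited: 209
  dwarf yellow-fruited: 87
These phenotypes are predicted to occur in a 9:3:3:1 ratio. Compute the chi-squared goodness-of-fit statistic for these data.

The 9:3:3:1 ratio has 16 parts, so with N = 1440 the expected counts are:
  tall red-fruited: 1440 × 9/16 = 810
  tall yellow-fruited: 1440 × 3/16 = 270
  dwarf red-fruited: 1440 × 3/16 = 270
  dwarf yellow-fruited: 1440 × 1/16 = 90
χ² = Σ (O − E)² / E
  tall red-fruited: (878 − 810)² / 810 = 5.7086
  tall yellow-fruited: (266 − 270)² / 270 = 0.0593
  dwarf red-fruited: (209 − 270)² / 270 = 13.7815
  dwarf yellow-fruited: (87 − 90)² / 90 = 0.1000
χ² = 5.7086 + 0.0593 + 13.7815 + 0.1000 = 19.6494 ≈ 19.649

19.649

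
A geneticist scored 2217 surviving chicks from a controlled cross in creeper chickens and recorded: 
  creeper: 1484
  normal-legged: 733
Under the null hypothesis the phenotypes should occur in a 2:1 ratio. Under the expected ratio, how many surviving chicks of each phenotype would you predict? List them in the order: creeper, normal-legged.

1478, 739

Expected counts for N = 2217 under a 2:1 ratio (total parts = 3):
  creeper: 2217 × 2/3 = 1478
  normal-legged: 2217 × 1/3 = 739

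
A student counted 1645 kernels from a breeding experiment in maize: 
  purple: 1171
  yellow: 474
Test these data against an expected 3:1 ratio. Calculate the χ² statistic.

12.766

Expected counts for N = 1645 under a 3:1 ratio (total parts = 4):
  purple: 1645 × 3/4 = 1233.75
  yellow: 1645 × 1/4 = 411.25
χ² = Σ (O − E)² / E
  purple: (1171 − 1233.75)² / 1233.75 = 3.1915
  yellow: (474 − 411.25)² / 411.25 = 9.5746
χ² = 3.1915 + 9.5746 = 12.7661 ≈ 12.766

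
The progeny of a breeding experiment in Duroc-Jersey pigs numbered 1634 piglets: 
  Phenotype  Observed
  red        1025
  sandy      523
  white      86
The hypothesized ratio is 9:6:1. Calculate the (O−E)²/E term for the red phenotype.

Total ratio parts = 16. Expected numbers out of 1634:
  red: 1634 × 9/16 = 919.125
  sandy: 1634 × 6/16 = 612.75
  white: 1634 × 1/16 = 102.125
Contribution of red: (1025 − 919.125)² / 919.125 = 12.1959

12.196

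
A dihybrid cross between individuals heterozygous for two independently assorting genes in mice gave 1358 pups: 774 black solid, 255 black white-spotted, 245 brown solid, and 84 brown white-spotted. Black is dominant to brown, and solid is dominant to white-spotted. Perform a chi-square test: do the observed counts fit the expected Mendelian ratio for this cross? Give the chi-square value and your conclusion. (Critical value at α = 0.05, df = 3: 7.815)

A dihybrid F₂ with independent assortment and complete dominance at both loci gives a 9:3:3:1 phenotypic ratio.
Under the 9:3:3:1 hypothesis (Σ ratio = 16, N = 1358):
  black solid: 1358 × 9/16 = 763.875
  black white-spotted: 1358 × 3/16 = 254.625
  brown solid: 1358 × 3/16 = 254.625
  brown white-spotted: 1358 × 1/16 = 84.875
χ² = Σ (O − E)² / E
  black solid: (774 − 763.875)² / 763.875 = 0.1342
  black white-spotted: (255 − 254.625)² / 254.625 = 0.0006
  brown solid: (245 − 254.625)² / 254.625 = 0.3638
  brown white-spotted: (84 − 84.875)² / 84.875 = 0.0090
χ² = 0.1342 + 0.0006 + 0.3638 + 0.0090 = 0.5076 ≈ 0.508
Degrees of freedom = 4 − 1 = 3; critical value at α = 0.05 is 7.815.
Since 0.508 < 7.815, we fail to reject the null hypothesis — the data are consistent with the 9:3:3:1 ratio.

0.508; consistent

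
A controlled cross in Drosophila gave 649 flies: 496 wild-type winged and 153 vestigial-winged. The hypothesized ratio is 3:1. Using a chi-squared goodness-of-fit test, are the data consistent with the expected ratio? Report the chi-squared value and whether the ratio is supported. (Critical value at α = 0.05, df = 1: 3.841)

Expected counts for N = 649 under a 3:1 ratio (total parts = 4):
  wild-type winged: 649 × 3/4 = 486.75
  vestigial-winged: 649 × 1/4 = 162.25
χ² = Σ (O − E)² / E
  wild-type winged: (496 − 486.75)² / 486.75 = 0.1758
  vestigial-winged: (153 − 162.25)² / 162.25 = 0.5273
χ² = 0.1758 + 0.5273 = 0.7031 ≈ 0.703
Degrees of freedom = 2 − 1 = 1; critical value at α = 0.05 is 3.841.
Since 0.703 < 3.841, we fail to reject the null hypothesis — the data are consistent with the 3:1 ratio.

0.703; consistent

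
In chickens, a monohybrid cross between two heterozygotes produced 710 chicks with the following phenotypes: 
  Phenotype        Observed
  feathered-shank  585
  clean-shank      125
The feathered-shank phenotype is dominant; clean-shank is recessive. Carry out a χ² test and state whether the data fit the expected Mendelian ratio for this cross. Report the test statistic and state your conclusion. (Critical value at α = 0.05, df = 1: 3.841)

For a monohybrid cross between heterozygotes with complete dominance, the expected phenotypic ratio is 3:1.
The 3:1 ratio has 4 parts, so with N = 710 the expected counts are:
  feathered-shank: 710 × 3/4 = 532.5
  clean-shank: 710 × 1/4 = 177.5
χ² = Σ (O − E)² / E
  feathered-shank: (585 − 532.5)² / 532.5 = 5.1761
  clean-shank: (125 − 177.5)² / 177.5 = 15.5282
χ² = 5.1761 + 15.5282 = 20.7043 ≈ 20.704
Degrees of freedom = 2 − 1 = 1; critical value at α = 0.05 is 3.841.
Since 20.704 > 3.841, we reject the null hypothesis — the data do not fit the 3:1 ratio.

20.704; not consistent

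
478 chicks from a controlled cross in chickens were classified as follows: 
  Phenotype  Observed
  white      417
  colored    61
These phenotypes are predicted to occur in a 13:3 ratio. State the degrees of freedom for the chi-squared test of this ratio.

1

A goodness-of-fit test with 2 phenotype classes has df = 2 − 1 = 1.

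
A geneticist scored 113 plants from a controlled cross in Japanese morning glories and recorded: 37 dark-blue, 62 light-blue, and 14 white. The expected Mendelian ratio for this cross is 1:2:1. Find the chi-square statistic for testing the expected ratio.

10.434

Expected counts for N = 113 under a 1:2:1 ratio (total parts = 4):
  dark-blue: 113 × 1/4 = 28.25
  light-blue: 113 × 2/4 = 56.5
  white: 113 × 1/4 = 28.25
χ² = Σ (O − E)² / E
  dark-blue: (37 − 28.25)² / 28.25 = 2.7102
  light-blue: (62 − 56.5)² / 56.5 = 0.5354
  white: (14 − 28.25)² / 28.25 = 7.1881
χ² = 2.7102 + 0.5354 + 7.1881 = 10.4337 ≈ 10.434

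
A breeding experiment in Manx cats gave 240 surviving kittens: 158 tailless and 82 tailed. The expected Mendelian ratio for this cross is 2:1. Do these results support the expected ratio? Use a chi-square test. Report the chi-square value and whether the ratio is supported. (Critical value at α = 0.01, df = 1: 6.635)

The 2:1 ratio has 3 parts, so with N = 240 the expected counts are:
  tailless: 240 × 2/3 = 160
  tailed: 240 × 1/3 = 80
χ² = Σ (O − E)² / E
  tailless: (158 − 160)² / 160 = 0.0250
  tailed: (82 − 80)² / 80 = 0.0500
χ² = 0.0250 + 0.0500 = 0.075
Degrees of freedom = 2 − 1 = 1; critical value at α = 0.01 is 6.635.
Since 0.075 < 6.635, we fail to reject the null hypothesis — the data are consistent with the 2:1 ratio.

0.075; consistent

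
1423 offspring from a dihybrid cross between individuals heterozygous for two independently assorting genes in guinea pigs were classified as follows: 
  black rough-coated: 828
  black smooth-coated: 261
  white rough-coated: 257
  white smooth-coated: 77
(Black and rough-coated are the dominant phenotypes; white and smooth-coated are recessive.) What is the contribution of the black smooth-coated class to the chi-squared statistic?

A dihybrid F₂ with independent assortment and complete dominance at both loci gives a 9:3:3:1 phenotypic ratio.
Under the 9:3:3:1 hypothesis (Σ ratio = 16, N = 1423):
  black rough-coated: 1423 × 9/16 = 800.4375
  black smooth-coated: 1423 × 3/16 = 266.8125
  white rough-coated: 1423 × 3/16 = 266.8125
  white smooth-coated: 1423 × 1/16 = 88.9375
Contribution of black smooth-coated: (261 − 266.8125)² / 266.8125 = 0.1266

0.127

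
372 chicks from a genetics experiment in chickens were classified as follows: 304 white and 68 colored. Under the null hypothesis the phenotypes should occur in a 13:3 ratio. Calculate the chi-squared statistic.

0.054

Under the 13:3 hypothesis (Σ ratio = 16, N = 372):
  white: 372 × 13/16 = 302.25
  colored: 372 × 3/16 = 69.75
χ² = Σ (O − E)² / E
  white: (304 − 302.25)² / 302.25 = 0.0101
  colored: (68 − 69.75)² / 69.75 = 0.0439
χ² = 0.0101 + 0.0439 = 0.054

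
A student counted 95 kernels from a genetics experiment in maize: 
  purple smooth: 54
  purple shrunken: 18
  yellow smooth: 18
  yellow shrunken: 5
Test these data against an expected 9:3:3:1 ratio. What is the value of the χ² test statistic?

0.158

The 9:3:3:1 ratio has 16 parts, so with N = 95 the expected counts are:
  purple smooth: 95 × 9/16 = 53.4375
  purple shrunken: 95 × 3/16 = 17.8125
  yellow smooth: 95 × 3/16 = 17.8125
  yellow shrunken: 95 × 1/16 = 5.9375
χ² = Σ (O − E)² / E
  purple smooth: (54 − 53.4375)² / 53.4375 = 0.0059
  purple shrunken: (18 − 17.8125)² / 17.8125 = 0.0020
  yellow smooth: (18 − 17.8125)² / 17.8125 = 0.0020
  yellow shrunken: (5 − 5.9375)² / 5.9375 = 0.1480
χ² = 0.0059 + 0.0020 + 0.0020 + 0.1480 = 0.1579 ≈ 0.158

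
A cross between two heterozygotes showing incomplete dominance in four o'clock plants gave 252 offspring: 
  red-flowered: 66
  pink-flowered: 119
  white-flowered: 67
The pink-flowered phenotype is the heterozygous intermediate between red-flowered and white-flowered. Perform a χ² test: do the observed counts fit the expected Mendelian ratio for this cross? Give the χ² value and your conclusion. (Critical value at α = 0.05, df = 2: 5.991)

With incomplete dominance, a heterozygote × heterozygote cross gives a 1:2:1 phenotypic ratio.
Total ratio parts = 4. Expected numbers out of 252:
  red-flowered: 252 × 1/4 = 63
  pink-flowered: 252 × 2/4 = 126
  white-flowered: 252 × 1/4 = 63
χ² = Σ (O − E)² / E
  red-flowered: (66 − 63)² / 63 = 0.1429
  pink-flowered: (119 − 126)² / 126 = 0.3889
  white-flowered: (67 − 63)² / 63 = 0.2540
χ² = 0.1429 + 0.3889 + 0.2540 = 0.7858 ≈ 0.786
Degrees of freedom = 3 − 1 = 2; critical value at α = 0.05 is 5.991.
Since 0.786 < 5.991, we fail to reject the null hypothesis — the data are consistent with the 1:2:1 ratio.

0.786; consistent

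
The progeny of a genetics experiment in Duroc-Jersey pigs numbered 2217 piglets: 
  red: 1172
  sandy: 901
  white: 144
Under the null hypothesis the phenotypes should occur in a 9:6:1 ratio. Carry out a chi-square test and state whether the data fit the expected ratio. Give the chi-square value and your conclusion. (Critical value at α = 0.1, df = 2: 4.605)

10.562; not consistent

The 9:6:1 ratio has 16 parts, so with N = 2217 the expected counts are:
  red: 2217 × 9/16 = 1247.0625
  sandy: 2217 × 6/16 = 831.375
  white: 2217 × 1/16 = 138.5625
χ² = Σ (O − E)² / E
  red: (1172 − 1247.0625)² / 1247.0625 = 4.5181
  sandy: (901 − 831.375)² / 831.375 = 5.8309
  white: (144 − 138.5625)² / 138.5625 = 0.2134
χ² = 4.5181 + 5.8309 + 0.2134 = 10.5624 ≈ 10.562
Degrees of freedom = 3 − 1 = 2; critical value at α = 0.1 is 4.605.
Since 10.562 > 4.605, we reject the null hypothesis — the data do not fit the 9:6:1 ratio.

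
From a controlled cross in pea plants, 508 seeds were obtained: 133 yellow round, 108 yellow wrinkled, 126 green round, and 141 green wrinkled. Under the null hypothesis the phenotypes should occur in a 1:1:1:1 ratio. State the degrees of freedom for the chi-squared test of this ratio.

A goodness-of-fit test with 4 phenotype classes has df = 4 − 1 = 3.

3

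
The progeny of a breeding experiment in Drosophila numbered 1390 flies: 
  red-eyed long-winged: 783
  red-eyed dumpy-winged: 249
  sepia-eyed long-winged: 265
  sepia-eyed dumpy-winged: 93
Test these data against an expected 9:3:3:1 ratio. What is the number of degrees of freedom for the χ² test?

3

A goodness-of-fit test with 4 phenotype classes has df = 4 − 1 = 3.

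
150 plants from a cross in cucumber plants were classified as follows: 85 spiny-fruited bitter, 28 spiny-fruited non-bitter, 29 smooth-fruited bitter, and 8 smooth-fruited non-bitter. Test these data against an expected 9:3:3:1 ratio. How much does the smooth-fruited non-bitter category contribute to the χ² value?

0.202

Expected counts for N = 150 under a 9:3:3:1 ratio (total parts = 16):
  spiny-fruited bitter: 150 × 9/16 = 84.375
  spiny-fruited non-bitter: 150 × 3/16 = 28.125
  smooth-fruited bitter: 150 × 3/16 = 28.125
  smooth-fruited non-bitter: 150 × 1/16 = 9.375
Contribution of smooth-fruited non-bitter: (8 − 9.375)² / 9.375 = 0.2017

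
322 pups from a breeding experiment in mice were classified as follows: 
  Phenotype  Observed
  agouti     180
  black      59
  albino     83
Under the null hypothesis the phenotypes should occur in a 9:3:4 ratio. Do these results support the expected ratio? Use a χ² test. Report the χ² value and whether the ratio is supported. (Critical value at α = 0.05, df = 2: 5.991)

0.116; consistent

Expected counts for N = 322 under a 9:3:4 ratio (total parts = 16):
  agouti: 322 × 9/16 = 181.125
  black: 322 × 3/16 = 60.375
  albino: 322 × 4/16 = 80.5
χ² = Σ (O − E)² / E
  agouti: (180 − 181.125)² / 181.125 = 0.0070
  black: (59 − 60.375)² / 60.375 = 0.0313
  albino: (83 − 80.5)² / 80.5 = 0.0776
χ² = 0.0070 + 0.0313 + 0.0776 = 0.1159 ≈ 0.116
Degrees of freedom = 3 − 1 = 2; critical value at α = 0.05 is 5.991.
Since 0.116 < 5.991, we fail to reject the null hypothesis — the data are consistent with the 9:3:4 ratio.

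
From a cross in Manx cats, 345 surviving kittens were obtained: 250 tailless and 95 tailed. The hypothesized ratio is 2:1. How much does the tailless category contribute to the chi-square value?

Expected counts for N = 345 under a 2:1 ratio (total parts = 3):
  tailless: 345 × 2/3 = 230
  tailed: 345 × 1/3 = 115
Contribution of tailless: (250 − 230)² / 230 = 1.7391

1.739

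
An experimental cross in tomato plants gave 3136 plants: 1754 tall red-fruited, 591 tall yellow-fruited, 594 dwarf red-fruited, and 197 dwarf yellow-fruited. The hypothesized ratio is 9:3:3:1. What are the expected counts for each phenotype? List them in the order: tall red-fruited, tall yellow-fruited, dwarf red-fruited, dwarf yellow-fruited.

Expected counts for N = 3136 under a 9:3:3:1 ratio (total parts = 16):
  tall red-fruited: 3136 × 9/16 = 1764
  tall yellow-fruited: 3136 × 3/16 = 588
  dwarf red-fruited: 3136 × 3/16 = 588
  dwarf yellow-fruited: 3136 × 1/16 = 196

1764, 588, 588, 196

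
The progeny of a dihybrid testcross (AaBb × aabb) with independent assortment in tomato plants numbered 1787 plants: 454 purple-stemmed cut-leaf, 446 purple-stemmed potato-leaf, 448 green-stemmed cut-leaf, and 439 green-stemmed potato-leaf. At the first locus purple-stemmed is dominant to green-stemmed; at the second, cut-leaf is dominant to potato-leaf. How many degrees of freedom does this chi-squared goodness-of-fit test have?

3

A dihybrid testcross with independent assortment gives a 1:1:1:1 ratio.
A goodness-of-fit test with 4 phenotype classes has df = 4 − 1 = 3.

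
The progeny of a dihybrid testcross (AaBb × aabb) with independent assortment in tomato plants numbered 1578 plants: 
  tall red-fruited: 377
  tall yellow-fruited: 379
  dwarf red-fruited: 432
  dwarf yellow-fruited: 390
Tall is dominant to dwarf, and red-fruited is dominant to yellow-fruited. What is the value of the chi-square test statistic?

5.001

A dihybrid testcross with independent assortment gives a 1:1:1:1 ratio.
Expected counts for N = 1578 under a 1:1:1:1 ratio (total parts = 4):
  tall red-fruited: 1578 × 1/4 = 394.5
  tall yellow-fruited: 1578 × 1/4 = 394.5
  dwarf red-fruited: 1578 × 1/4 = 394.5
  dwarf yellow-fruited: 1578 × 1/4 = 394.5
χ² = Σ (O − E)² / E
  tall red-fruited: (377 − 394.5)² / 394.5 = 0.7763
  tall yellow-fruited: (379 − 394.5)² / 394.5 = 0.6090
  dwarf red-fruited: (432 − 394.5)² / 394.5 = 3.5646
  dwarf yellow-fruited: (390 − 394.5)² / 394.5 = 0.0513
χ² = 0.7763 + 0.6090 + 3.5646 + 0.0513 = 5.0012 ≈ 5.001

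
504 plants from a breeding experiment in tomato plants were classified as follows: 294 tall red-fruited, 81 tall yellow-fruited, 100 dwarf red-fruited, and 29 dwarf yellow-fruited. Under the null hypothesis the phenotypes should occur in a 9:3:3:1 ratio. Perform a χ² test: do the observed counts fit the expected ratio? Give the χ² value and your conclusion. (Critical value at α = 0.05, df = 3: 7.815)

2.836; consistent

Under the 9:3:3:1 hypothesis (Σ ratio = 16, N = 504):
  tall red-fruited: 504 × 9/16 = 283.5
  tall yellow-fruited: 504 × 3/16 = 94.5
  dwarf red-fruited: 504 × 3/16 = 94.5
  dwarf yellow-fruited: 504 × 1/16 = 31.5
χ² = Σ (O − E)² / E
  tall red-fruited: (294 − 283.5)² / 283.5 = 0.3889
  tall yellow-fruited: (81 − 94.5)² / 94.5 = 1.9286
  dwarf red-fruited: (100 − 94.5)² / 94.5 = 0.3201
  dwarf yellow-fruited: (29 − 31.5)² / 31.5 = 0.1984
χ² = 0.3889 + 1.9286 + 0.3201 + 0.1984 = 2.836
Degrees of freedom = 4 − 1 = 3; critical value at α = 0.05 is 7.815.
Since 2.836 < 7.815, we fail to reject the null hypothesis — the data are consistent with the 9:3:3:1 ratio.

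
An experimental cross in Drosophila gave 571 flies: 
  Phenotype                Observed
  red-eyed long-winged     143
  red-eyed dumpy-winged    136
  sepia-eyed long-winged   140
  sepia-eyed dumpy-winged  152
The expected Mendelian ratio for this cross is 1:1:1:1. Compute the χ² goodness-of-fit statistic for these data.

0.972

Total ratio parts = 4. Expected numbers out of 571:
  red-eyed long-winged: 571 × 1/4 = 142.75
  red-eyed dumpy-winged: 571 × 1/4 = 142.75
  sepia-eyed long-winged: 571 × 1/4 = 142.75
  sepia-eyed dumpy-winged: 571 × 1/4 = 142.75
χ² = Σ (O − E)² / E
  red-eyed long-winged: (143 − 142.75)² / 142.75 = 0.0004
  red-eyed dumpy-winged: (136 − 142.75)² / 142.75 = 0.3192
  sepia-eyed long-winged: (140 − 142.75)² / 142.75 = 0.0530
  sepia-eyed dumpy-winged: (152 − 142.75)² / 142.75 = 0.5994
χ² = 0.0004 + 0.3192 + 0.0530 + 0.5994 = 0.972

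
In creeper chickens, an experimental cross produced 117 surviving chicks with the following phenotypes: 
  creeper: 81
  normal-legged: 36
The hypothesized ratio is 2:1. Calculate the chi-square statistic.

0.346

Expected counts for N = 117 under a 2:1 ratio (total parts = 3):
  creeper: 117 × 2/3 = 78
  normal-legged: 117 × 1/3 = 39
χ² = Σ (O − E)² / E
  creeper: (81 − 78)² / 78 = 0.1154
  normal-legged: (36 − 39)² / 39 = 0.2308
χ² = 0.1154 + 0.2308 = 0.3462 ≈ 0.346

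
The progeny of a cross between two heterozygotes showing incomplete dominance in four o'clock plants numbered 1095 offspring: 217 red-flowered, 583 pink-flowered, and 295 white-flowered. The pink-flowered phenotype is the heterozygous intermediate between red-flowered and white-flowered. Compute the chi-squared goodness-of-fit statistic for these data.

With incomplete dominance, a heterozygote × heterozygote cross gives a 1:2:1 phenotypic ratio.
The 1:2:1 ratio has 4 parts, so with N = 1095 the expected counts are:
  red-flowered: 1095 × 1/4 = 273.75
  pink-flowered: 1095 × 2/4 = 547.5
  white-flowered: 1095 × 1/4 = 273.75
χ² = Σ (O − E)² / E
  red-flowered: (217 − 273.75)² / 273.75 = 11.7646
  pink-flowered: (583 − 547.5)² / 547.5 = 2.3018
  white-flowered: (295 − 273.75)² / 273.75 = 1.6495
χ² = 11.7646 + 2.3018 + 1.6495 = 15.7159 ≈ 15.716

15.716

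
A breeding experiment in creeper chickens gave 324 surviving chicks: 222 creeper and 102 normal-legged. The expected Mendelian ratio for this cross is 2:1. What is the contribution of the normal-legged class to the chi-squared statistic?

Total ratio parts = 3. Expected numbers out of 324:
  creeper: 324 × 2/3 = 216
  normal-legged: 324 × 1/3 = 108
Contribution of normal-legged: (102 − 108)² / 108 = 0.3333

0.333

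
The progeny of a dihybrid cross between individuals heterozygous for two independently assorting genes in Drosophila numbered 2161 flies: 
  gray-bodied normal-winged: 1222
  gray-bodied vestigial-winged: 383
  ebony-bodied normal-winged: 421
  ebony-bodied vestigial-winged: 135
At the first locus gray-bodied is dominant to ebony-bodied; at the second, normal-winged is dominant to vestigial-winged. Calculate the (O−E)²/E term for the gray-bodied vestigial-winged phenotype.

1.215

A dihybrid F₂ with independent assortment and complete dominance at both loci gives a 9:3:3:1 phenotypic ratio.
Total ratio parts = 16. Expected numbers out of 2161:
  gray-bodied normal-winged: 2161 × 9/16 = 1215.5625
  gray-bodied vestigial-winged: 2161 × 3/16 = 405.1875
  ebony-bodied normal-winged: 2161 × 3/16 = 405.1875
  ebony-bodied vestigial-winged: 2161 × 1/16 = 135.0625
Contribution of gray-bodied vestigial-winged: (383 − 405.1875)² / 405.1875 = 1.2150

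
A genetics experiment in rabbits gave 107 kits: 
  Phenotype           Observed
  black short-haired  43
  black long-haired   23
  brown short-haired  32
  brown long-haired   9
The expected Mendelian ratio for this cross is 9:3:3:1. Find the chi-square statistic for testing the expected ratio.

13.241

Expected counts for N = 107 under a 9:3:3:1 ratio (total parts = 16):
  black short-haired: 107 × 9/16 = 60.1875
  black long-haired: 107 × 3/16 = 20.0625
  brown short-haired: 107 × 3/16 = 20.0625
  brown long-haired: 107 × 1/16 = 6.6875
χ² = Σ (O − E)² / E
  black short-haired: (43 − 60.1875)² / 60.1875 = 4.9082
  black long-haired: (23 − 20.0625)² / 20.0625 = 0.4301
  brown short-haired: (32 − 20.0625)² / 20.0625 = 7.1030
  brown long-haired: (9 − 6.6875)² / 6.6875 = 0.7996
χ² = 4.9082 + 0.4301 + 7.1030 + 0.7996 = 13.2409 ≈ 13.241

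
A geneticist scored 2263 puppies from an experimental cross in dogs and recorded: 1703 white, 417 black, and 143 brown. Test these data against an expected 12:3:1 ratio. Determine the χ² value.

Expected counts for N = 2263 under a 12:3:1 ratio (total parts = 16):
  white: 2263 × 12/16 = 1697.25
  black: 2263 × 3/16 = 424.3125
  brown: 2263 × 1/16 = 141.4375
χ² = Σ (O − E)² / E
  white: (1703 − 1697.25)² / 1697.25 = 0.0195
  black: (417 − 424.3125)² / 424.3125 = 0.1260
  brown: (143 − 141.4375)² / 141.4375 = 0.0173
χ² = 0.0195 + 0.1260 + 0.0173 = 0.1628 ≈ 0.163

0.163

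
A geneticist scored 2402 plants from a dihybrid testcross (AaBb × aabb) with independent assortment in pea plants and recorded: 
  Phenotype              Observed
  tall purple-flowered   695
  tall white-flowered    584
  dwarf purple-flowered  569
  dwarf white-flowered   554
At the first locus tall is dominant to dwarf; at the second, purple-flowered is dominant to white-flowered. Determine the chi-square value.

20.578

A dihybrid testcross with independent assortment gives a 1:1:1:1 ratio.
Expected counts for N = 2402 under a 1:1:1:1 ratio (total parts = 4):
  tall purple-flowered: 2402 × 1/4 = 600.5
  tall white-flowered: 2402 × 1/4 = 600.5
  dwarf purple-flowered: 2402 × 1/4 = 600.5
  dwarf white-flowered: 2402 × 1/4 = 600.5
χ² = Σ (O − E)² / E
  tall purple-flowered: (695 − 600.5)² / 600.5 = 14.8714
  tall white-flowered: (584 − 600.5)² / 600.5 = 0.4534
  dwarf purple-flowered: (569 − 600.5)² / 600.5 = 1.6524
  dwarf white-flowered: (554 − 600.5)² / 600.5 = 3.6007
χ² = 14.8714 + 0.4534 + 1.6524 + 3.6007 = 20.5779 ≈ 20.578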